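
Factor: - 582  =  -2^1*3^1*97^1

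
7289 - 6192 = 1097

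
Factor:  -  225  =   - 3^2 * 5^2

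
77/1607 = 77/1607 = 0.05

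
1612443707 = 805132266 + 807311441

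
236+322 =558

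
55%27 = 1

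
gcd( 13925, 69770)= 5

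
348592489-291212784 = 57379705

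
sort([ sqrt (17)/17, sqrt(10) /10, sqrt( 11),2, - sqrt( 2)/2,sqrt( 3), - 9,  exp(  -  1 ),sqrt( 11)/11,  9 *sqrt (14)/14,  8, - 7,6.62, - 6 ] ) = [-9 , - 7, -6 , - sqrt(2)/2, sqrt (17)/17, sqrt( 11)/11,  sqrt( 10)/10, exp(  -  1), sqrt( 3) , 2,9*sqrt( 14)/14,  sqrt ( 11), 6.62 , 8]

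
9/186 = 3/62 = 0.05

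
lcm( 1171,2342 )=2342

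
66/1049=66/1049 = 0.06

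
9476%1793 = 511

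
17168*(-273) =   -  4686864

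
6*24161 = 144966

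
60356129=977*61777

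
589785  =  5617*105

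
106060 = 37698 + 68362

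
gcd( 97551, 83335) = 1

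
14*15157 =212198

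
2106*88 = 185328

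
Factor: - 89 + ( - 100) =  - 189=- 3^3*7^1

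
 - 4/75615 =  - 1 + 75611/75615 = -  0.00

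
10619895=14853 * 715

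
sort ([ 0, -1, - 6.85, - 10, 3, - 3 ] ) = [  -  10, - 6.85,-3, - 1, 0,3 ]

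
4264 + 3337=7601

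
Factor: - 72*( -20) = 1440=2^5*3^2*5^1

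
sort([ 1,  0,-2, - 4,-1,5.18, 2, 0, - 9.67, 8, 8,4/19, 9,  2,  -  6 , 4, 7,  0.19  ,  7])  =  [-9.67,-6,-4, - 2,- 1,0, 0, 0.19,4/19,  1, 2 , 2,4, 5.18, 7,7 , 8, 8  ,  9 ] 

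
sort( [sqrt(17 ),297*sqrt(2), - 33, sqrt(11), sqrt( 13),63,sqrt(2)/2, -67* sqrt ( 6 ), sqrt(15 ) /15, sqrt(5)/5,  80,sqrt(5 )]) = [ - 67*sqrt ( 6),- 33 , sqrt (15 ) /15, sqrt(5) /5,sqrt(2) /2,sqrt(5), sqrt( 11),sqrt(13 ), sqrt(17),63, 80,297*sqrt(2) ] 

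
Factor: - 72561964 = -2^2*23^1 * 41^1*19237^1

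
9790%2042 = 1622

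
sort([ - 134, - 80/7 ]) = [ - 134, - 80/7]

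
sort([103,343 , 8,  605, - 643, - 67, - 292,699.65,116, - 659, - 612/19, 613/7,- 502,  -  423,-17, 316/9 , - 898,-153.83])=[ - 898 ,  -  659, - 643, - 502, - 423, - 292, - 153.83, - 67, - 612/19,  -  17, 8,  316/9,613/7, 103, 116,343, 605 , 699.65]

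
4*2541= 10164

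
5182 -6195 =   -  1013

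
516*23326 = 12036216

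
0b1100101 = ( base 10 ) 101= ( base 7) 203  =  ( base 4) 1211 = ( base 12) 85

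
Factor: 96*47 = 4512 = 2^5*3^1*47^1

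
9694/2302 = 4  +  243/1151 = 4.21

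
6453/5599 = 1+854/5599 = 1.15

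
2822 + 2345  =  5167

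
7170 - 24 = 7146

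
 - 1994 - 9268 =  - 11262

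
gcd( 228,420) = 12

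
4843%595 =83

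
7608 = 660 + 6948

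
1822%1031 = 791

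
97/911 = 97/911 = 0.11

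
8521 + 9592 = 18113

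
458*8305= 3803690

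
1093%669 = 424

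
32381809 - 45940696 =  - 13558887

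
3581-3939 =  - 358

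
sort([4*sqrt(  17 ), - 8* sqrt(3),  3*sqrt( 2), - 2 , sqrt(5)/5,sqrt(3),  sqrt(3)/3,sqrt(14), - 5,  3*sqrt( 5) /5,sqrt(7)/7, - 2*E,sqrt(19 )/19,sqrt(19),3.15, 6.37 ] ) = [ - 8*sqrt( 3) , -2*E, - 5,-2,sqrt ( 19)/19,sqrt(7)/7, sqrt(5) /5, sqrt(3)/3, 3*sqrt(5)/5, sqrt(3 ), 3.15,sqrt(14) , 3*sqrt(2 ),sqrt(19),  6.37, 4*sqrt ( 17)]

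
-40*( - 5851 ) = 234040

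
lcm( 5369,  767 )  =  5369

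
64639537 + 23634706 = 88274243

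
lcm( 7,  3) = 21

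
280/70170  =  28/7017 = 0.00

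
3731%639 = 536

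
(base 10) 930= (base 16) 3a2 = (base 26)19k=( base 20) 26A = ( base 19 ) 2AI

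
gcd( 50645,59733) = 1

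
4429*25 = 110725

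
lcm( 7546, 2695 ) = 37730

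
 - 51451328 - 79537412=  - 130988740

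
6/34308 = 1/5718 = 0.00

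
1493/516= 2 + 461/516 = 2.89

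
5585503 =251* 22253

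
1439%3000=1439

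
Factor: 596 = 2^2*149^1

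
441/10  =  44 +1/10 = 44.10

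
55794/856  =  65 + 77/428= 65.18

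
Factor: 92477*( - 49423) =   -  4570490771 = - 7^1*11^2*1201^1*4493^1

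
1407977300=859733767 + 548243533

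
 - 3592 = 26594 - 30186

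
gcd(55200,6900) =6900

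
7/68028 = 7/68028 = 0.00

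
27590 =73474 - 45884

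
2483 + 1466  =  3949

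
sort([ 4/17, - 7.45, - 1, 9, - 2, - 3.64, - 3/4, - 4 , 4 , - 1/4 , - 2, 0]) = [ - 7.45 , - 4, - 3.64 , - 2, - 2, - 1, - 3/4,  -  1/4,0,4/17 , 4,9] 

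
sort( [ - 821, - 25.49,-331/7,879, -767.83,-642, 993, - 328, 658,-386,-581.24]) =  [ - 821, - 767.83 ,-642 ,- 581.24,-386, - 328, - 331/7, - 25.49 , 658, 879  ,  993] 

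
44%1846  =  44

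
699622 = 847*826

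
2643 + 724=3367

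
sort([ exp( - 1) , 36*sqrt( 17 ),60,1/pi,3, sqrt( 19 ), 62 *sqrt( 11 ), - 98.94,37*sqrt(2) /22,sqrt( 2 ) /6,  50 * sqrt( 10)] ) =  [  -  98.94,sqrt( 2) /6,  1/pi,exp( - 1) , 37*sqrt(2) /22,  3,sqrt( 19 ), 60,36*sqrt( 17 ), 50*sqrt (10), 62*sqrt(11 )] 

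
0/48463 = 0 = 0.00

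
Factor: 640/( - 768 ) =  - 2^(- 1 )*3^ ( - 1 ) *5^1 = - 5/6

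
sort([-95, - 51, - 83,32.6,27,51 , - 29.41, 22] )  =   [-95, - 83, - 51,-29.41 , 22,27,32.6,51]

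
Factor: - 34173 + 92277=2^3*3^3*269^1=   58104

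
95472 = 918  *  104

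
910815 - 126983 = 783832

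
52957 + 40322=93279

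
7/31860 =7/31860= 0.00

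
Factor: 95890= 2^1*5^1*43^1*223^1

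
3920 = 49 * 80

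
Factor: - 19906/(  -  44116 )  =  37/82  =  2^(  -  1)*37^1*41^( - 1 )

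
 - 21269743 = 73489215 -94758958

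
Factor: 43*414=17802  =  2^1 * 3^2*23^1 * 43^1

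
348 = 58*6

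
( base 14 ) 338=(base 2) 1001111110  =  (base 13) 3A1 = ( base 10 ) 638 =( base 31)ki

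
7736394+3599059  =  11335453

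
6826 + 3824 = 10650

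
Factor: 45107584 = 2^7*352403^1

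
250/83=250/83  =  3.01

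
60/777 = 20/259 = 0.08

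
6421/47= 6421/47 = 136.62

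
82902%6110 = 3472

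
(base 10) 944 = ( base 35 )QY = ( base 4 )32300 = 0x3B0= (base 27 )17Q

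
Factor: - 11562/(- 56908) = 141/694 = 2^( - 1 )*3^1 * 47^1*347^(-1) 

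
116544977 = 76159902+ 40385075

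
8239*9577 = 78904903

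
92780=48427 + 44353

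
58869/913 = 64 + 437/913 = 64.48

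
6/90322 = 3/45161 = 0.00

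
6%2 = 0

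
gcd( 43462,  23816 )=2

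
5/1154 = 5/1154 = 0.00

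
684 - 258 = 426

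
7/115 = 7/115 = 0.06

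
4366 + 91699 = 96065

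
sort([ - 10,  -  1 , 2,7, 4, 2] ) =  [ - 10, - 1,2,2 , 4,7 ] 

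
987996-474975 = 513021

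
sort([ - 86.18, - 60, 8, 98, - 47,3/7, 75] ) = [- 86.18,-60, - 47, 3/7, 8, 75,98]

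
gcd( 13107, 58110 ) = 3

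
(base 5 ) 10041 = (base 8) 1206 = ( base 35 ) IG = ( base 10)646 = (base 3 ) 212221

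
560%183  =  11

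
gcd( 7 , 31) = 1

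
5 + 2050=2055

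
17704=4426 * 4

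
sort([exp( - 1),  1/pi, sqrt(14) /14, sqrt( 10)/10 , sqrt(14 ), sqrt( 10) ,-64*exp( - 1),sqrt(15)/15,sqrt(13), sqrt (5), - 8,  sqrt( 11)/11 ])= [ - 64*exp( - 1 ),-8 , sqrt( 15 )/15, sqrt( 14)/14, sqrt( 11) /11,sqrt ( 10 )/10, 1/pi,exp ( - 1),  sqrt( 5 ), sqrt( 10)  ,  sqrt( 13), sqrt(14 ) ] 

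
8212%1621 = 107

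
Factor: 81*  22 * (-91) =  - 2^1*3^4* 7^1 * 11^1*13^1 = -162162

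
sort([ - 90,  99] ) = [ - 90,99]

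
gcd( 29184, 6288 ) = 48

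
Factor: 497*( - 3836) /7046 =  - 953246/3523  =  -2^1*7^2*13^(  -  1 )*71^1*137^1*271^( - 1)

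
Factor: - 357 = -3^1*7^1*17^1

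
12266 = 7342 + 4924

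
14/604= 7/302=0.02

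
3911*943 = 3688073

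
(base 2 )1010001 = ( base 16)51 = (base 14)5B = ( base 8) 121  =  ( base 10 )81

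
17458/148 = 117 + 71/74= 117.96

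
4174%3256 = 918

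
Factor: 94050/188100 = 1/2= 2^( - 1 ) 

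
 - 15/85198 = - 1 + 85183/85198 = -0.00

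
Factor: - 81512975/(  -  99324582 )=2^( - 1)* 3^(-1 )*5^2*7^(- 1)*43^( - 2)*1279^( -1 ) * 3260519^1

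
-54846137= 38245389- 93091526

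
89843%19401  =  12239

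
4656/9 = 517  +  1/3 = 517.33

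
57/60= 19/20 =0.95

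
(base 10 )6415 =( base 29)7I6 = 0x190F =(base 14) 24a3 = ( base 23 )C2L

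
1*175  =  175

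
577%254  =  69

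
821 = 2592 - 1771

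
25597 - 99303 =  - 73706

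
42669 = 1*42669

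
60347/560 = 8621/80=107.76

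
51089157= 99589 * 513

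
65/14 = 65/14 = 4.64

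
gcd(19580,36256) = 44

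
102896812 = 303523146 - 200626334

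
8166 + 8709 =16875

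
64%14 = 8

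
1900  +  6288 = 8188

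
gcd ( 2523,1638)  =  3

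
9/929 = 9/929 =0.01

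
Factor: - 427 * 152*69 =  - 4478376 = -2^3 * 3^1  *  7^1*19^1*23^1*61^1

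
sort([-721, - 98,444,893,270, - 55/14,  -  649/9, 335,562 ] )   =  [-721,-98, - 649/9,-55/14, 270,  335, 444, 562, 893]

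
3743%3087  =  656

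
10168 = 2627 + 7541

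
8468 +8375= 16843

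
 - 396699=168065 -564764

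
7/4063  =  7/4063  =  0.00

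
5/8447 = 5/8447 = 0.00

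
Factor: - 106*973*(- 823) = 2^1*7^1*53^1*139^1*823^1=84882574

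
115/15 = 7 + 2/3 = 7.67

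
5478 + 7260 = 12738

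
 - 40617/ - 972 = 4513/108  =  41.79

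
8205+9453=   17658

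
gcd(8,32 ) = 8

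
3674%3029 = 645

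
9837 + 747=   10584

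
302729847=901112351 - 598382504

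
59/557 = 59/557 = 0.11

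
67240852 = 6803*9884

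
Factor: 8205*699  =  3^2 * 5^1*233^1 * 547^1 = 5735295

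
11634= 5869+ 5765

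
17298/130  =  133  +  4/65 = 133.06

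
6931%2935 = 1061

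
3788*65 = 246220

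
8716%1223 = 155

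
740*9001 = 6660740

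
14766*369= 5448654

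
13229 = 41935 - 28706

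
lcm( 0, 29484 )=0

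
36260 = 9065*4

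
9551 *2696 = 25749496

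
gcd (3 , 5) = 1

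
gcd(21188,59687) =1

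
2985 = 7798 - 4813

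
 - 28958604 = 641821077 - 670779681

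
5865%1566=1167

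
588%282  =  24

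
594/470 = 1 + 62/235 = 1.26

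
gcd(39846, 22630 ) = 2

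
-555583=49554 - 605137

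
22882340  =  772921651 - 750039311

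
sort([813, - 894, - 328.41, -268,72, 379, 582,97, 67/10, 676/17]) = [ - 894 ,- 328.41,  -  268,  67/10, 676/17,72, 97, 379, 582, 813]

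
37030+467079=504109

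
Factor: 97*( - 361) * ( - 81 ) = 2836377 = 3^4*19^2*97^1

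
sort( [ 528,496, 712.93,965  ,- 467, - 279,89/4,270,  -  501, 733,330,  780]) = [-501,  -  467 ,  -  279,89/4, 270 , 330,496,528,712.93, 733,780,965]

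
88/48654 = 44/24327 = 0.00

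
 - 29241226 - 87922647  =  -117163873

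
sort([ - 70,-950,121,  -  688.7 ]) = [-950,- 688.7, - 70 , 121]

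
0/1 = 0 = 0.00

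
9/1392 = 3/464 = 0.01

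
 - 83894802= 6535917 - 90430719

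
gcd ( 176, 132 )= 44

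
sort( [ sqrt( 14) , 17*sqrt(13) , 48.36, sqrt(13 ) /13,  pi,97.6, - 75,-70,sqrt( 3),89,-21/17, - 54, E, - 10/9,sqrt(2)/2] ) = [ - 75, - 70,-54,-21/17, - 10/9,sqrt( 13) /13, sqrt(2 )/2,sqrt( 3),E,pi,sqrt( 14),48.36,17*sqrt( 13),89,97.6]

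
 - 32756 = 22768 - 55524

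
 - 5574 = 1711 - 7285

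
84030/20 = 4201 + 1/2 = 4201.50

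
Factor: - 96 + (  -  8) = -2^3*13^1  =  - 104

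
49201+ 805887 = 855088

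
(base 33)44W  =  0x11a8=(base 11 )343a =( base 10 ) 4520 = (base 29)5AP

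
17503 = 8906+8597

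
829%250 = 79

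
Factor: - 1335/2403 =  - 3^ ( - 2)*5^1 = -5/9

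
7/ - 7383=-1 + 7376/7383 = - 0.00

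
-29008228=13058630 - 42066858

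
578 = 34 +544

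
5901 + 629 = 6530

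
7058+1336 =8394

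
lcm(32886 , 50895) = 2137590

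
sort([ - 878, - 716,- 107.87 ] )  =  [ - 878 , - 716,-107.87]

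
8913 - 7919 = 994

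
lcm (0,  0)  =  0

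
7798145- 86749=7711396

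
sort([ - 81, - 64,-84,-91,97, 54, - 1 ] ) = [ - 91, - 84, - 81, - 64, - 1,  54, 97 ] 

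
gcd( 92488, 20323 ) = 1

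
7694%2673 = 2348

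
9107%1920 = 1427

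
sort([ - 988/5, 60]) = [ - 988/5, 60]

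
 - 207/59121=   -  23/6569= -0.00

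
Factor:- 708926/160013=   -  2^1*7^( - 1)*22859^(-1 )*354463^1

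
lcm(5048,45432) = 45432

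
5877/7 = 839 + 4/7=839.57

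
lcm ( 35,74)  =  2590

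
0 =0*69462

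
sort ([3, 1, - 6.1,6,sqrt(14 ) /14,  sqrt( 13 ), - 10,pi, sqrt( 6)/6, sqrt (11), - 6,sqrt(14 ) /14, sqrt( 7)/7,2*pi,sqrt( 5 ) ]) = [ - 10, - 6.1,-6 , sqrt (14)/14,  sqrt(14)/14,sqrt(7)/7, sqrt( 6 ) /6 , 1 , sqrt( 5),  3,pi, sqrt( 11), sqrt( 13 ), 6,  2*pi ] 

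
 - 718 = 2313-3031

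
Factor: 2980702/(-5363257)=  - 2^1*1490351^1*5363257^( - 1)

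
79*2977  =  235183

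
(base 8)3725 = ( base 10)2005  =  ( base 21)4ba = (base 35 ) 1MA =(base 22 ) 433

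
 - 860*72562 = -62403320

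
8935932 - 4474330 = 4461602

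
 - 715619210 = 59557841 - 775177051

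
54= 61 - 7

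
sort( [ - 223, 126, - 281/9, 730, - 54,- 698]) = [-698, - 223,-54 , - 281/9, 126, 730 ] 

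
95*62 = 5890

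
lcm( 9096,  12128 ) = 36384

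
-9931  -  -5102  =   - 4829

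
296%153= 143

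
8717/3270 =2 + 2177/3270 = 2.67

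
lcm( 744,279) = 2232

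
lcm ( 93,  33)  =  1023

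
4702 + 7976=12678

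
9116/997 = 9 + 143/997 =9.14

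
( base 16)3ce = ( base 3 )1100002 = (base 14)4d8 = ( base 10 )974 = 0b1111001110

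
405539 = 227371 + 178168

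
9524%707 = 333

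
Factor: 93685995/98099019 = 10409555/10899891 = 3^( - 2)*5^1*13^2*41^( - 1) * 97^1 * 109^( - 1 )*127^1* 271^( - 1 )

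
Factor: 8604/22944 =3/8 =2^( - 3) * 3^1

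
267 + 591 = 858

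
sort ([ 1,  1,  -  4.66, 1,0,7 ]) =[-4.66,0,1,  1,1, 7] 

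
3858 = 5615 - 1757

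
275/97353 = 275/97353=0.00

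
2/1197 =2/1197 = 0.00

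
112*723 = 80976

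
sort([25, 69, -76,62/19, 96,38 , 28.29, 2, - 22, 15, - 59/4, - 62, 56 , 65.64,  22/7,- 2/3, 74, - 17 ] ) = [-76,  -  62,-22, - 17, -59/4, - 2/3, 2, 22/7, 62/19, 15, 25,28.29, 38,56, 65.64, 69, 74, 96] 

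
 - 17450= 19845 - 37295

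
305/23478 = 305/23478 = 0.01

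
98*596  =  58408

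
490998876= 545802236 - 54803360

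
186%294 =186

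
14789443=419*35297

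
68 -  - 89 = 157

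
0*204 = 0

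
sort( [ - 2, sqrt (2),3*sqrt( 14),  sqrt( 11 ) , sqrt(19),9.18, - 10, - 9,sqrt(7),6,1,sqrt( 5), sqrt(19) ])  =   [ - 10, - 9, - 2,1,sqrt( 2),sqrt(5), sqrt ( 7), sqrt( 11),sqrt( 19 ),sqrt( 19),6 , 9.18, 3*sqrt( 14 )]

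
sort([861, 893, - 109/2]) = [ - 109/2 , 861,893]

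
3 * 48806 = 146418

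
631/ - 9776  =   - 1+9145/9776 = -  0.06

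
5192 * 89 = 462088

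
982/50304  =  491/25152 = 0.02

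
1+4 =5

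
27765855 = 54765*507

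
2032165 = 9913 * 205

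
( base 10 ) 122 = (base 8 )172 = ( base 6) 322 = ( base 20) 62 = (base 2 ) 1111010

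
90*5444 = 489960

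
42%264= 42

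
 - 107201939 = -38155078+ - 69046861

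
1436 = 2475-1039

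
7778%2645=2488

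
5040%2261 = 518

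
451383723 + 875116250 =1326499973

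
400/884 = 100/221 = 0.45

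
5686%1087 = 251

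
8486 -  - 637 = 9123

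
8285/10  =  828+1/2 = 828.50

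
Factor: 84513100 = 2^2*5^2 * 7^1*157^1*769^1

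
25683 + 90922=116605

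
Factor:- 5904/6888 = -6/7 = - 2^1*3^1*7^( - 1 )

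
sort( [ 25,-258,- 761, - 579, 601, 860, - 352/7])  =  [-761, - 579, - 258, - 352/7, 25,601, 860 ]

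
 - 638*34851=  - 22234938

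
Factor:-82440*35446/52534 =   -  2^3*3^2*5^1*37^1*229^1*479^1 * 26267^( - 1) = -1461084120/26267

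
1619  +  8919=10538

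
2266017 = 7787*291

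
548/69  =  548/69=7.94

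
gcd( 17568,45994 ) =122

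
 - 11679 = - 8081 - 3598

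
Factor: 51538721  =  13^1*3964517^1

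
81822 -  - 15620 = 97442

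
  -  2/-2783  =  2/2783 = 0.00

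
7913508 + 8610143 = 16523651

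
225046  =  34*6619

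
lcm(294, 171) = 16758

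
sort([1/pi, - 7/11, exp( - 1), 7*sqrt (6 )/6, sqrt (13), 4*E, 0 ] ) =[ - 7/11, 0,1/pi,  exp( - 1), 7*sqrt( 6 )/6, sqrt(13), 4*E] 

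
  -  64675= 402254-466929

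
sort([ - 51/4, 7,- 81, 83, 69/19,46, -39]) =[ - 81,-39, - 51/4,69/19, 7, 46, 83 ] 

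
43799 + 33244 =77043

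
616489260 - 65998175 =550491085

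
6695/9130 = 1339/1826 = 0.73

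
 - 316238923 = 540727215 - 856966138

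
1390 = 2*695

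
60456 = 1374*44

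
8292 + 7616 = 15908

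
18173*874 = 15883202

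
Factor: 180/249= 60/83 = 2^2 * 3^1*5^1 * 83^(-1)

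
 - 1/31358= -1 + 31357/31358 =-0.00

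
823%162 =13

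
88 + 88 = 176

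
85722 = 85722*1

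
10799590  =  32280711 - 21481121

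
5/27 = 5/27 = 0.19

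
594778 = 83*7166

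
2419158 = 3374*717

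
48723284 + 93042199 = 141765483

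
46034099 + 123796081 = 169830180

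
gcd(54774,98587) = 1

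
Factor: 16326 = 2^1*3^2*907^1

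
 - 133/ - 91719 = 133/91719=0.00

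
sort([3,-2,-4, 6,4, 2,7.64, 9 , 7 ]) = [ - 4, - 2, 2,3 , 4, 6,  7,7.64,9] 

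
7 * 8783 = 61481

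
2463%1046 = 371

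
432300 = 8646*50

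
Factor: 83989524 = 2^2*3^1*53^1*132059^1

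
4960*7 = 34720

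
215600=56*3850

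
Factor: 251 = 251^1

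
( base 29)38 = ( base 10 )95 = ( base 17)5a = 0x5F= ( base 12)7b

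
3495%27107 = 3495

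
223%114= 109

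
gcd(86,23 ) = 1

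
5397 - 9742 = - 4345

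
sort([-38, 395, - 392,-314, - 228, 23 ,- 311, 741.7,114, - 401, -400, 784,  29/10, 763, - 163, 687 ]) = [  -  401, - 400,-392, - 314, - 311 , - 228,-163, - 38, 29/10, 23, 114, 395, 687, 741.7, 763,784 ] 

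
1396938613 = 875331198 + 521607415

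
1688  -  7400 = - 5712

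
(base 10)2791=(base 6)20531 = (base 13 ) 1369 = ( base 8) 5347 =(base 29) 397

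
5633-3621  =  2012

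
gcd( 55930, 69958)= 14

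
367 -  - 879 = 1246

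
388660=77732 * 5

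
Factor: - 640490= - 2^1*5^1*19^1 * 3371^1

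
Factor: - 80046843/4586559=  - 67^1*101^1 * 3943^1*1528853^( - 1) = -26682281/1528853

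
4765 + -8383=-3618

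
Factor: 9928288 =2^5*449^1*691^1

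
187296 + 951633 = 1138929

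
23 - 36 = -13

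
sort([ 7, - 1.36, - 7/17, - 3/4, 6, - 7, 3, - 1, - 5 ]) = [ - 7 ,-5,-1.36, - 1, - 3/4, - 7/17 , 3,6,7 ]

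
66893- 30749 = 36144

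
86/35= 2 + 16/35 = 2.46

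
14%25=14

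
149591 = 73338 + 76253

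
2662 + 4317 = 6979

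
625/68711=625/68711 = 0.01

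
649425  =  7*92775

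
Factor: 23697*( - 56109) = -3^3*59^1 * 317^1 * 2633^1= -1329614973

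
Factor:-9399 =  - 3^1*13^1*241^1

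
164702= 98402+66300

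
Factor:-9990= - 2^1*3^3*5^1 *37^1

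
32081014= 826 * 38839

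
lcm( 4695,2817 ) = 14085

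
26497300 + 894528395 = 921025695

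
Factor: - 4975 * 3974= -19770650 = -2^1*5^2*199^1*1987^1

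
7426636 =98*75782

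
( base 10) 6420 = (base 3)22210210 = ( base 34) 5is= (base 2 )1100100010100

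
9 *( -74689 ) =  - 672201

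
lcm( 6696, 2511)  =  20088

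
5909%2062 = 1785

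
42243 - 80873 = - 38630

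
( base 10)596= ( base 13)36b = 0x254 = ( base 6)2432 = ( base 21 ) 178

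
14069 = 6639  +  7430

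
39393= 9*4377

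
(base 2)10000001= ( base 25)54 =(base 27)4L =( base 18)73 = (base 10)129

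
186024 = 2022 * 92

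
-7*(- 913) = 6391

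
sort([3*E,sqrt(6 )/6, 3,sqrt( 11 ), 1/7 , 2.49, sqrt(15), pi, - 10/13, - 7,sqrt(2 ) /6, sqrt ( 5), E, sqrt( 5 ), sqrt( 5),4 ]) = [ - 7,-10/13, 1/7, sqrt (2) /6, sqrt(6 ) /6, sqrt( 5), sqrt( 5 ), sqrt(5), 2.49, E, 3,pi,sqrt( 11 ),sqrt(15) , 4,3*E]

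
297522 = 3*99174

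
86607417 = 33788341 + 52819076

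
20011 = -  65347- - 85358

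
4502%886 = 72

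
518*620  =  321160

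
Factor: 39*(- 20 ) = -780 = -2^2*  3^1 * 5^1 *13^1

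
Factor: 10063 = 29^1 *347^1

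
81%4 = 1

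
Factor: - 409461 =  - 3^1*  13^1*10499^1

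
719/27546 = 719/27546 = 0.03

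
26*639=16614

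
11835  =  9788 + 2047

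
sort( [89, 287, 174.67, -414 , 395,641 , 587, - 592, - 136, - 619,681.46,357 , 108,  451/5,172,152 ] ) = [  -  619,  -  592,-414, - 136, 89,451/5,108, 152, 172,  174.67,  287 , 357,395, 587, 641,681.46 ] 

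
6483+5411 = 11894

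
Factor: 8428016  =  2^4*131^1 *4021^1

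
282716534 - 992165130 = -709448596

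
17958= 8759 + 9199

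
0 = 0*42819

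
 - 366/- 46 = 7 + 22/23 = 7.96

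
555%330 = 225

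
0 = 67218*0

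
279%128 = 23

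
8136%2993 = 2150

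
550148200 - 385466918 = 164681282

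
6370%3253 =3117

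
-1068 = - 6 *178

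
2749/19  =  144+13/19 = 144.68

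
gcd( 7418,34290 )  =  2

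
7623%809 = 342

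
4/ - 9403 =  - 4/9403 = - 0.00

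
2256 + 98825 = 101081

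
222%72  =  6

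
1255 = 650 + 605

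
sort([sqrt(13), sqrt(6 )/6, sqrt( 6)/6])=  [ sqrt( 6)/6,  sqrt( 6 )/6, sqrt( 13)]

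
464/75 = 6 + 14/75 = 6.19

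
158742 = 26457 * 6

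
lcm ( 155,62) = 310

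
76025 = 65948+10077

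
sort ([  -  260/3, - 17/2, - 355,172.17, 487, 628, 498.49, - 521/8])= [ -355,-260/3,-521/8, - 17/2 , 172.17, 487,498.49,628 ]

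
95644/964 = 23911/241 = 99.22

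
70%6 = 4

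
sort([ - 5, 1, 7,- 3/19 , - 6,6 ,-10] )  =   [ - 10 , - 6, - 5, - 3/19 , 1, 6, 7]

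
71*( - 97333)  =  -6910643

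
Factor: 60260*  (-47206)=-2^3*5^1*23^1*131^1*23603^1 = - 2844633560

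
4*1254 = 5016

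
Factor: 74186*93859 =6963023774=2^1*7^2*47^1*757^1*1997^1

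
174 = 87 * 2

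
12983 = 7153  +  5830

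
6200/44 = 1550/11 = 140.91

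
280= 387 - 107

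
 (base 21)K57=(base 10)8932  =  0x22e4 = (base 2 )10001011100100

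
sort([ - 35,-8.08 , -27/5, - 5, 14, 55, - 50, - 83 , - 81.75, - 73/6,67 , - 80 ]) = [  -  83,  -  81.75, - 80,  -  50, - 35, - 73/6,-8.08 , - 27/5, - 5,14,  55,67]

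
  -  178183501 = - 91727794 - 86455707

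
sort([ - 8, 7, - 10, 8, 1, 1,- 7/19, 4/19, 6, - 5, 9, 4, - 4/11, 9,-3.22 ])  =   [ - 10, - 8, - 5,-3.22, - 7/19, - 4/11, 4/19 , 1, 1, 4,6, 7,  8,9,  9]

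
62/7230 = 31/3615 = 0.01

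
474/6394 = 237/3197 = 0.07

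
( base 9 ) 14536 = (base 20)14ff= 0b10011010111011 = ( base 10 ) 9915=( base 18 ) 1CAF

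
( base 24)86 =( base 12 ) 146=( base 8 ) 306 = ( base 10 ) 198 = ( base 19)a8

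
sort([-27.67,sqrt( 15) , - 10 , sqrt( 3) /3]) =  [ - 27.67, - 10,sqrt(3)/3,sqrt(15)]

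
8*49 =392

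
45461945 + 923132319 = 968594264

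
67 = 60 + 7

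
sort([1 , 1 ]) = [1, 1] 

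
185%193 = 185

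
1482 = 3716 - 2234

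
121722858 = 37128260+84594598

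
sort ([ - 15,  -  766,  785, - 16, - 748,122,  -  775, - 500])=[ - 775,-766, - 748, - 500,-16, - 15, 122, 785] 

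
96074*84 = 8070216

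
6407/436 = 14 + 303/436 = 14.69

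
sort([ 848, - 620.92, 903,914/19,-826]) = [ - 826, - 620.92, 914/19,848,903]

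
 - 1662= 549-2211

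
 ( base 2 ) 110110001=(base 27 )g1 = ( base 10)433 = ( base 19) 13F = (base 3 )121001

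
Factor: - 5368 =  - 2^3 * 11^1 * 61^1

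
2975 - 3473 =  - 498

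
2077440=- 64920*( - 32) 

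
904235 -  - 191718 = 1095953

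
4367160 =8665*504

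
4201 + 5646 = 9847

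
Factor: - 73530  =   - 2^1 *3^2*5^1*19^1*43^1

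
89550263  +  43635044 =133185307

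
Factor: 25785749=11^1*2344159^1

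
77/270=77/270 = 0.29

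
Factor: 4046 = 2^1*7^1*17^2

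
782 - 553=229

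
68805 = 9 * 7645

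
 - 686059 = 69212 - 755271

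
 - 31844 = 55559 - 87403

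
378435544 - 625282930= - 246847386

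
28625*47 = 1345375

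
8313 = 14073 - 5760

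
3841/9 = 3841/9= 426.78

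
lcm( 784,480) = 23520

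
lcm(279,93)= 279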